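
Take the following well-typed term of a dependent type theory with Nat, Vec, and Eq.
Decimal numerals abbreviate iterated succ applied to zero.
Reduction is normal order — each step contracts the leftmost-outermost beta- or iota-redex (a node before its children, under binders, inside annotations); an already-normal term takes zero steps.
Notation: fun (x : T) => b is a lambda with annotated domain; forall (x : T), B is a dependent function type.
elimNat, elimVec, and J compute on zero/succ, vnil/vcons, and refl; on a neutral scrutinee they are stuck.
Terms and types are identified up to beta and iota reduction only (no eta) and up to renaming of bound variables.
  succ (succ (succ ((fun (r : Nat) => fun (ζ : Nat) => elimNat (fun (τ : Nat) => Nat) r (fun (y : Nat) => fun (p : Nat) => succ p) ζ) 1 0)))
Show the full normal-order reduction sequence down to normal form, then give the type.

reduction (normal order):
  succ (succ (succ ((fun (r : Nat) => fun (ζ : Nat) => elimNat (fun (τ : Nat) => Nat) r (fun (y : Nat) => fun (p : Nat) => succ p) ζ) 1 0)))
  ~> succ (succ (succ ((fun (r : Nat) => elimNat (fun (ζ : Nat) => Nat) 1 (fun (τ : Nat) => fun (y : Nat) => succ y) r) 0)))
  ~> succ (succ (succ (elimNat (fun (r : Nat) => Nat) 1 (fun (ζ : Nat) => fun (τ : Nat) => succ τ) 0)))
  ~> 4
the term's type:
  Nat


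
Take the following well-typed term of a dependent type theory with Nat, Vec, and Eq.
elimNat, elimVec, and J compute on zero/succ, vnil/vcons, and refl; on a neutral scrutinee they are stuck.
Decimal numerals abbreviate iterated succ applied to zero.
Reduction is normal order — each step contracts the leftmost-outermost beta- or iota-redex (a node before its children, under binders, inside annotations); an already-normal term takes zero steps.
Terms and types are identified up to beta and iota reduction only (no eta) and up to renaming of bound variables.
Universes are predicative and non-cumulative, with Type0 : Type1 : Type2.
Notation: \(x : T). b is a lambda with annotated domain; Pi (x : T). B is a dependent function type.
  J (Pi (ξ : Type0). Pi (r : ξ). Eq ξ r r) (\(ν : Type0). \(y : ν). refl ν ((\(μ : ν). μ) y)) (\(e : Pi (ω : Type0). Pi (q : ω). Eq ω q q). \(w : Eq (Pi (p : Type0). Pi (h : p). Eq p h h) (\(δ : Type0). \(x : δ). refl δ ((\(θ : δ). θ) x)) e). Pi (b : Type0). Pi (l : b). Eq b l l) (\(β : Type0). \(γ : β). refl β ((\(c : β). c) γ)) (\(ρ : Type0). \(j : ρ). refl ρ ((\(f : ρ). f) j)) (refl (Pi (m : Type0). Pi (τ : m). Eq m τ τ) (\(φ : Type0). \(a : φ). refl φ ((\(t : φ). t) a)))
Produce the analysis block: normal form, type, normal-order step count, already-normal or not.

normal form:
  \(ξ : Type0). \(r : ξ). refl ξ r
type:
  Pi (ξ : Type0). Pi (r : ξ). Eq ξ r r
steps to reach normal form (normal order): 2
started in normal form: no
first redex: a J iota-redex


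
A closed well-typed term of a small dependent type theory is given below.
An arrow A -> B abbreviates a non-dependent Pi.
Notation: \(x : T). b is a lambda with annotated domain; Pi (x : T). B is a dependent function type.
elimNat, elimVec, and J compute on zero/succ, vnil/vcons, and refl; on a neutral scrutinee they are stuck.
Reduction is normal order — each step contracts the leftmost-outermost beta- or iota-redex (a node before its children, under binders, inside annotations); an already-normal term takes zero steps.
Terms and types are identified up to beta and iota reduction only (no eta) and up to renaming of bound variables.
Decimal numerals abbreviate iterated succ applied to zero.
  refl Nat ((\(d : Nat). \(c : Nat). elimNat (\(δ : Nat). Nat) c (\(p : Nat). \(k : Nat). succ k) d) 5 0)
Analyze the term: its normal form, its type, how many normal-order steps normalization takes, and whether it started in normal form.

reduced normal form:
  refl Nat 5
type:
  Eq Nat 5 5
steps to reach normal form (normal order): 18
already normal: no
first contracted redex: a beta-redex


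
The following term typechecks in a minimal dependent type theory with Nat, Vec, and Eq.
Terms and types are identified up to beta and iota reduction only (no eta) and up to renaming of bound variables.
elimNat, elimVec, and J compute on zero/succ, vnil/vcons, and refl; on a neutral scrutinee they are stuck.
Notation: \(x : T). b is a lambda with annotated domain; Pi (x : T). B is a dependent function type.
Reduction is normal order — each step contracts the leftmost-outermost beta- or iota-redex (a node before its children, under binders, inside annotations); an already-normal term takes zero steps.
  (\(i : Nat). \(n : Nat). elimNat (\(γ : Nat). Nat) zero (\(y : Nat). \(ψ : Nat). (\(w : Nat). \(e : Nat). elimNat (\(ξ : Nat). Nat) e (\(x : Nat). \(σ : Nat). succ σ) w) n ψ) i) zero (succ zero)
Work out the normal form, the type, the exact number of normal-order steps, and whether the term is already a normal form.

normal form:
  zero
inferred type:
  Nat
normal-order step count: 3
term was already normal: no
first contracted redex: a beta-redex


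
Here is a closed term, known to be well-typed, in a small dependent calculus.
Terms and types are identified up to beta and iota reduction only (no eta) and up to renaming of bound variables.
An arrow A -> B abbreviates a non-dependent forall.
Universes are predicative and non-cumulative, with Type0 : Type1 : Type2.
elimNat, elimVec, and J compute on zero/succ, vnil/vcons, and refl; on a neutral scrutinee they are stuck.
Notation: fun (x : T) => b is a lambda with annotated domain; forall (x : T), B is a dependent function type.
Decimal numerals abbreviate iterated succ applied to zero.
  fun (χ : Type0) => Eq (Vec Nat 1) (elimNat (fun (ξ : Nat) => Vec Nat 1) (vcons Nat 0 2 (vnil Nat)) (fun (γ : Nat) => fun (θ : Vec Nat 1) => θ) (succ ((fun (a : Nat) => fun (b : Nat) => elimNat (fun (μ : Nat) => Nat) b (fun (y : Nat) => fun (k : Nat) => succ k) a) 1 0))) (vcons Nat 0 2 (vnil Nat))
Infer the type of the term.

type:
  Type0 -> Type0


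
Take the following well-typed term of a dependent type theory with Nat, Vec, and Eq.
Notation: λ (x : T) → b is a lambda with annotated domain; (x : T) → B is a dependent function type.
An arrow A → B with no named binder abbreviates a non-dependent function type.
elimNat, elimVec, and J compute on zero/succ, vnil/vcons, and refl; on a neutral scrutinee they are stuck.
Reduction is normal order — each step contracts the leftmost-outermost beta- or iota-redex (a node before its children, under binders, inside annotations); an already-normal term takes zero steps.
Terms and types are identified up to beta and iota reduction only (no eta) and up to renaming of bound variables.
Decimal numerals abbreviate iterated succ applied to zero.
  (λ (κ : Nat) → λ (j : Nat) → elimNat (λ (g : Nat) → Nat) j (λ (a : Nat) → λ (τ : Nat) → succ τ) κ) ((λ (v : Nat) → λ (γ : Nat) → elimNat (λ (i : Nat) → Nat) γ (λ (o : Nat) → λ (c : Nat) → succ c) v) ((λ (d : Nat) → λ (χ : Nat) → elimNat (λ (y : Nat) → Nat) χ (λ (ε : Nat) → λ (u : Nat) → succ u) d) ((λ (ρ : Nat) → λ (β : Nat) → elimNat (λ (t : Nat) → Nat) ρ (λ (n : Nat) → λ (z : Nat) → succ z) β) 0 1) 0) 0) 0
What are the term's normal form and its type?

resulting normal form:
  1
the term's type:
  Nat
observation: normalization takes exactly 24 steps under the normal-order strategy.


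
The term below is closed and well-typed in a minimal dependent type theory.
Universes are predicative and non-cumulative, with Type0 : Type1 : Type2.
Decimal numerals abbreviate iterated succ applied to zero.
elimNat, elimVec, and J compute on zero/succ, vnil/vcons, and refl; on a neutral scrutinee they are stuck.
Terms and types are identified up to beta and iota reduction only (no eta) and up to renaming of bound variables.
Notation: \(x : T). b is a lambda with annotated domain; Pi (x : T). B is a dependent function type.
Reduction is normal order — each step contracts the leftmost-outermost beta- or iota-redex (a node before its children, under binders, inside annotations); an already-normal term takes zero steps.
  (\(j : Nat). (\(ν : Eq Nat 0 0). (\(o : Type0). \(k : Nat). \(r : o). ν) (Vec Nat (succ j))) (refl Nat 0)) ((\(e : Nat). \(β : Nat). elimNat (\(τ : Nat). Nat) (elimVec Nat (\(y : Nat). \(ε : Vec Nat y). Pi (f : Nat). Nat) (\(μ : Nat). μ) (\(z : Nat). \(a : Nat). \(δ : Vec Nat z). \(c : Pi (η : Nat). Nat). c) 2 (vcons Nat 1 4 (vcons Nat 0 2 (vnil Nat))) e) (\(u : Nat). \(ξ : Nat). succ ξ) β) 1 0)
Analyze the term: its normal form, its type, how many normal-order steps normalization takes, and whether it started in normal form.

normal form:
  \(j : Nat). \(ν : Vec Nat 2). refl Nat 0
the term's type:
  Pi (j : Nat). Pi (ν : Vec Nat 2). Eq Nat 0 0
reduction steps (normal order): 18
already normal: no
first redex: a beta-redex


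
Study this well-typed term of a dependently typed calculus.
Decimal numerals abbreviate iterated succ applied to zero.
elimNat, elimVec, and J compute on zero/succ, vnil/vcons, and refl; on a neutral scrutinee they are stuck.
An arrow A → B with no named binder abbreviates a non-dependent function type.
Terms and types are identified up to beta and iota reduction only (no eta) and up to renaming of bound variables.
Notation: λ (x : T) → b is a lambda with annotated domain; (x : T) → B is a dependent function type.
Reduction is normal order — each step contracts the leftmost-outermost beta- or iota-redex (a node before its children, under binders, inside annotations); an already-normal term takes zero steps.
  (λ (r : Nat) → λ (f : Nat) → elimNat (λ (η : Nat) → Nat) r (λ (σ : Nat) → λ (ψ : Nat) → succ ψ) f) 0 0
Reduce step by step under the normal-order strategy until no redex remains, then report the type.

normal-order reduction:
  (λ (r : Nat) → λ (f : Nat) → elimNat (λ (η : Nat) → Nat) r (λ (σ : Nat) → λ (ψ : Nat) → succ ψ) f) 0 0
  ~> (λ (r : Nat) → elimNat (λ (f : Nat) → Nat) 0 (λ (η : Nat) → λ (σ : Nat) → succ σ) r) 0
  ~> elimNat (λ (r : Nat) → Nat) 0 (λ (f : Nat) → λ (η : Nat) → succ η) 0
  ~> 0
the term's type:
  Nat


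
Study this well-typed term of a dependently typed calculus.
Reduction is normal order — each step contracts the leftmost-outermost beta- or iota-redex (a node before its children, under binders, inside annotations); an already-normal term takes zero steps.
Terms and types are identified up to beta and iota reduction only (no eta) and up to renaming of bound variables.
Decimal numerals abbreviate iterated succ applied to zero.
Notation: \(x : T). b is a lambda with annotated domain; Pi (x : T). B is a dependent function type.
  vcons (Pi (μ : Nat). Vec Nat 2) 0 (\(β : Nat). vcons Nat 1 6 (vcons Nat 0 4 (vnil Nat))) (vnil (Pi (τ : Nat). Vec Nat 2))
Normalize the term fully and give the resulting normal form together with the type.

normal form:
  vcons (Pi (μ : Nat). Vec Nat 2) 0 (\(β : Nat). vcons Nat 1 6 (vcons Nat 0 4 (vnil Nat))) (vnil (Pi (τ : Nat). Vec Nat 2))
inferred type:
  Vec (Pi (μ : Nat). Vec Nat 2) 1
observation: no redex remains anywhere in the term; it is its own normal form.


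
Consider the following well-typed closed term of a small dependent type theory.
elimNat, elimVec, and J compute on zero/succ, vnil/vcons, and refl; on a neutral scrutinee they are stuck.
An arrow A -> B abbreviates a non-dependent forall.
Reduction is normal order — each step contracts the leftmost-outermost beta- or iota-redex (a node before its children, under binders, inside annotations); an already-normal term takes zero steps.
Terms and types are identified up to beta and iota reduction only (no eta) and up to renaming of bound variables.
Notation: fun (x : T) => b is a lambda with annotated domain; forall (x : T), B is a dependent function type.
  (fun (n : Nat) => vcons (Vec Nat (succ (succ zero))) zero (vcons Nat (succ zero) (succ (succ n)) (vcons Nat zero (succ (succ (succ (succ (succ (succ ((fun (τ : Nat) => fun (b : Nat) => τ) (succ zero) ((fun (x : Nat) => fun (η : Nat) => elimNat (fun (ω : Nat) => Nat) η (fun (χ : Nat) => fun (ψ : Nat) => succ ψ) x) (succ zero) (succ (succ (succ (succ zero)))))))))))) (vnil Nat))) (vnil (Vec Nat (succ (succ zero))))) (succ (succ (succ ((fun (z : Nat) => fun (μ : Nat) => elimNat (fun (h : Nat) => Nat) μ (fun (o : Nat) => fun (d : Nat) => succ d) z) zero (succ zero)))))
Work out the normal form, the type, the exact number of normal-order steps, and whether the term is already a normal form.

resulting normal form:
  vcons (Vec Nat (succ (succ zero))) zero (vcons Nat (succ zero) (succ (succ (succ (succ (succ (succ zero)))))) (vcons Nat zero (succ (succ (succ (succ (succ (succ (succ zero))))))) (vnil Nat))) (vnil (Vec Nat (succ (succ zero))))
inferred type:
  Vec (Vec Nat (succ (succ zero))) (succ zero)
normal-order step count: 6
already normal: no
first contracted redex: a beta-redex


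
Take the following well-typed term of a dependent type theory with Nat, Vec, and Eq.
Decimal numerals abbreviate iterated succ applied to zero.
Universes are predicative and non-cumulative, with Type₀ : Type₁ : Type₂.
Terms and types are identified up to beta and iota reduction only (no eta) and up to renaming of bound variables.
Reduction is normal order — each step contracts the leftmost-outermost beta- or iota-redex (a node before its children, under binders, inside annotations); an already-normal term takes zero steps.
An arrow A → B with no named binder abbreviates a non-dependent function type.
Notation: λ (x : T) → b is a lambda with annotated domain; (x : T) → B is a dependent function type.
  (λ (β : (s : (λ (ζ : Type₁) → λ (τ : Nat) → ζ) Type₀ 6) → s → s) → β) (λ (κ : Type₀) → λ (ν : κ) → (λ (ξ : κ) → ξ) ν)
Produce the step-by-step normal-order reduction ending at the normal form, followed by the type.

normal-order reduction sequence:
  (λ (β : (s : (λ (ζ : Type₁) → λ (τ : Nat) → ζ) Type₀ 6) → s → s) → β) (λ (κ : Type₀) → λ (ν : κ) → (λ (ξ : κ) → ξ) ν)
  ~> λ (β : Type₀) → λ (s : β) → (λ (ζ : β) → ζ) s
  ~> λ (β : Type₀) → λ (s : β) → s
the term's type:
  (β : Type₀) → β → β


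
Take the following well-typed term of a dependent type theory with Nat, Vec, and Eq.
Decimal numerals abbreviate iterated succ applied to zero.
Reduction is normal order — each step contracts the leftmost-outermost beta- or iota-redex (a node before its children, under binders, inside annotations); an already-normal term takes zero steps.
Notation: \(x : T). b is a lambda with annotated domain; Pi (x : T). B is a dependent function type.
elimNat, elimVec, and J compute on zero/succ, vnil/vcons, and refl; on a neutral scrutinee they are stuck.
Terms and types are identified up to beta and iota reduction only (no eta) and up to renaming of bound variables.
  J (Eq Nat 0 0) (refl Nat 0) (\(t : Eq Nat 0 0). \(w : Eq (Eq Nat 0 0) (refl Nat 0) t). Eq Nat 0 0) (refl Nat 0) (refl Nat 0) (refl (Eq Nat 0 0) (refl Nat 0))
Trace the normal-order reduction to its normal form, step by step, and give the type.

normal-order reduction:
  J (Eq Nat 0 0) (refl Nat 0) (\(t : Eq Nat 0 0). \(w : Eq (Eq Nat 0 0) (refl Nat 0) t). Eq Nat 0 0) (refl Nat 0) (refl Nat 0) (refl (Eq Nat 0 0) (refl Nat 0))
  ~> refl Nat 0
the term's type:
  Eq Nat 0 0


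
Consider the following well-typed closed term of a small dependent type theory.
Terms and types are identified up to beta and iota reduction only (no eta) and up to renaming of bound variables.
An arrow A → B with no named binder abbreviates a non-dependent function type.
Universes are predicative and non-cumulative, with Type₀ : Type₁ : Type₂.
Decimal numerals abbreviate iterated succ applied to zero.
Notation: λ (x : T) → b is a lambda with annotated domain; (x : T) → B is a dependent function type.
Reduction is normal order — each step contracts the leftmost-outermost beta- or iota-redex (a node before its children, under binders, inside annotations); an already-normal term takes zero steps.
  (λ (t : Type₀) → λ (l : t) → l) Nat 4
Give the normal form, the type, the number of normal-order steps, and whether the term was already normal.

resulting normal form:
  4
the term's type:
  Nat
reduction steps (normal order): 2
started in normal form: no
first contracted redex: a beta-redex


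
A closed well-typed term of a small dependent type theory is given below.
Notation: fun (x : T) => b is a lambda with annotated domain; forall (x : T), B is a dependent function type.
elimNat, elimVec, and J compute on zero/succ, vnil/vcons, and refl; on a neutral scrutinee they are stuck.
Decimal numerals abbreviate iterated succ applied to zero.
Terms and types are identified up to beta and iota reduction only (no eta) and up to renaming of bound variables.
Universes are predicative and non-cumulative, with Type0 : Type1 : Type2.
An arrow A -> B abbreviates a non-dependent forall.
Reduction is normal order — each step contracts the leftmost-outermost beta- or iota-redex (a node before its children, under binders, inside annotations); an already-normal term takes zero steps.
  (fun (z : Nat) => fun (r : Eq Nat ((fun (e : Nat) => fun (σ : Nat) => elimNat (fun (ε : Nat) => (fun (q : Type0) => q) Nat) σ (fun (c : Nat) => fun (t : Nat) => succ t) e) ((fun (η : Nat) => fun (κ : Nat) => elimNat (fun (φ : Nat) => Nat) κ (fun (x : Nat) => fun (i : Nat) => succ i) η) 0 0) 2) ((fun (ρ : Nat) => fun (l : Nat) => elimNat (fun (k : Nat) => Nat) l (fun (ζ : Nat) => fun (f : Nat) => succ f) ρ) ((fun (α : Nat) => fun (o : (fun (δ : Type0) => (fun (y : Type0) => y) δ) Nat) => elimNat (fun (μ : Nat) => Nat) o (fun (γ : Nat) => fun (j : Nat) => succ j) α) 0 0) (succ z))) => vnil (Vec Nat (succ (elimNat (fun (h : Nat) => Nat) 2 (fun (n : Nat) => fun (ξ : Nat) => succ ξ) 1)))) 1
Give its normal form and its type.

normal form:
  fun (z : Eq Nat 2 2) => vnil (Vec Nat 4)
inferred type:
  Eq Nat 2 2 -> Vec (Vec Nat 4) 0


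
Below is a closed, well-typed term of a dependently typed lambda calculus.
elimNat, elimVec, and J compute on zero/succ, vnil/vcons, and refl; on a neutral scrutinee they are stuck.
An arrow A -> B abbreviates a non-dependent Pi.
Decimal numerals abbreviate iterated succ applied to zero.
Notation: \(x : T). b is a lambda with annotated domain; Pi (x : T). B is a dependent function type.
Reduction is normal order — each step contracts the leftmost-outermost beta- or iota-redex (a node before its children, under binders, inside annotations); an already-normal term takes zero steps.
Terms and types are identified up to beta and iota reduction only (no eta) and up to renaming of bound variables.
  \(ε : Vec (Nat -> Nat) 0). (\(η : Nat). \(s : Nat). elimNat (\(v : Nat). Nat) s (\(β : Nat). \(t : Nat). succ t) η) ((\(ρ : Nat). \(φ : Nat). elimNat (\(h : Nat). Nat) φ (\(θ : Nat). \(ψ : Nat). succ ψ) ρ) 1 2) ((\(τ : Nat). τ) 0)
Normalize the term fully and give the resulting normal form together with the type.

reduced normal form:
  \(ε : Vec (Nat -> Nat) 0). 3
inferred type:
  Vec (Nat -> Nat) 0 -> Nat


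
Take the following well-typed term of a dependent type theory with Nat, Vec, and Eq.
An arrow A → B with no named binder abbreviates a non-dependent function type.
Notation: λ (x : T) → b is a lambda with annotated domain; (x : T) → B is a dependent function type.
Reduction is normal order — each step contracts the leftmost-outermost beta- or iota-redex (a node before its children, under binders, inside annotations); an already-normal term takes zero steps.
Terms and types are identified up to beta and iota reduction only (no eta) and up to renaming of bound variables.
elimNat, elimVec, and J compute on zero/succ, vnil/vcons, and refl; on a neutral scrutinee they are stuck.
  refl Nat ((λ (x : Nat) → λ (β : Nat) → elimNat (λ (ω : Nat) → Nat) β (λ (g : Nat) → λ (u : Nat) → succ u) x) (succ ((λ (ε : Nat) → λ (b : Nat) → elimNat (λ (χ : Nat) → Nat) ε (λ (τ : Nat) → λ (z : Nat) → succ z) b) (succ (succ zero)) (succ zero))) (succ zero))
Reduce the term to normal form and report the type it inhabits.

resulting normal form:
  refl Nat (succ (succ (succ (succ (succ zero)))))
inferred type:
  Eq Nat (succ (succ (succ (succ (succ zero))))) (succ (succ (succ (succ (succ zero)))))
observation: contracting a beta-redex first, the term normalizes in 21 steps.


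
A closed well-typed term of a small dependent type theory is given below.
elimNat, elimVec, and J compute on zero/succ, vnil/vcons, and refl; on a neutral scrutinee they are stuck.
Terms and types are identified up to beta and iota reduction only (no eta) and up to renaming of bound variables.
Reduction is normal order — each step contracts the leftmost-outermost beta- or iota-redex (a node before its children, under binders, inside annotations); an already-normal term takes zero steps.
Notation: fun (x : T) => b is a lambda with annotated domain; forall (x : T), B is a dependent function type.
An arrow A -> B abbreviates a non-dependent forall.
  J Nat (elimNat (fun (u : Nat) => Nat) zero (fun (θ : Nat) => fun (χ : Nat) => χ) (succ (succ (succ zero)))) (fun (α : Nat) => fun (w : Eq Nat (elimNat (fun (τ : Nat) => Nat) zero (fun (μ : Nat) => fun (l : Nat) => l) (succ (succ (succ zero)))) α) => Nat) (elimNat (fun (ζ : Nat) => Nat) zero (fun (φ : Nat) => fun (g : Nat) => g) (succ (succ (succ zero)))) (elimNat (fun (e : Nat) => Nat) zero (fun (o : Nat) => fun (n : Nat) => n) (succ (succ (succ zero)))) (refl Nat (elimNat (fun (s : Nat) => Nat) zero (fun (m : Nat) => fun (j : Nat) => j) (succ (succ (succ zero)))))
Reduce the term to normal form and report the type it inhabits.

normal form:
  zero
type:
  Nat
observation: 11 normal-order steps normalize the term, beginning with a J iota-redex.


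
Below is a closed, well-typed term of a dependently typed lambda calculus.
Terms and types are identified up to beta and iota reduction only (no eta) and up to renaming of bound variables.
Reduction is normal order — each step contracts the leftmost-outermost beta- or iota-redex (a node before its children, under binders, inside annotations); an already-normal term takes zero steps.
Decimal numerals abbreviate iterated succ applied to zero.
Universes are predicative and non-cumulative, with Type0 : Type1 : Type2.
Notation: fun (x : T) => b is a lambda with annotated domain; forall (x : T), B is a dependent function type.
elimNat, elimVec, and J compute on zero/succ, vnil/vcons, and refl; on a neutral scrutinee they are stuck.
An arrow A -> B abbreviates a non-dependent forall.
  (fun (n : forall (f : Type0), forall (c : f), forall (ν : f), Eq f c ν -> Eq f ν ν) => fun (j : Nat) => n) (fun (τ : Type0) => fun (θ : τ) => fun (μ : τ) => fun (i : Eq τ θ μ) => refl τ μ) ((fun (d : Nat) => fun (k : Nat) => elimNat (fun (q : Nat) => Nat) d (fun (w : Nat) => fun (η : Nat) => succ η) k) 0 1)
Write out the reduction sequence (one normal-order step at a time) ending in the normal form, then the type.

reduction (normal order):
  (fun (n : forall (f : Type0), forall (c : f), forall (ν : f), Eq f c ν -> Eq f ν ν) => fun (j : Nat) => n) (fun (τ : Type0) => fun (θ : τ) => fun (μ : τ) => fun (i : Eq τ θ μ) => refl τ μ) ((fun (d : Nat) => fun (k : Nat) => elimNat (fun (q : Nat) => Nat) d (fun (w : Nat) => fun (η : Nat) => succ η) k) 0 1)
  ~> (fun (n : Nat) => fun (f : Type0) => fun (c : f) => fun (ν : f) => fun (j : Eq f c ν) => refl f ν) ((fun (τ : Nat) => fun (θ : Nat) => elimNat (fun (μ : Nat) => Nat) τ (fun (i : Nat) => fun (d : Nat) => succ d) θ) 0 1)
  ~> fun (n : Type0) => fun (f : n) => fun (c : n) => fun (ν : Eq n f c) => refl n c
type:
  forall (n : Type0), forall (f : n), forall (c : n), Eq n f c -> Eq n c c


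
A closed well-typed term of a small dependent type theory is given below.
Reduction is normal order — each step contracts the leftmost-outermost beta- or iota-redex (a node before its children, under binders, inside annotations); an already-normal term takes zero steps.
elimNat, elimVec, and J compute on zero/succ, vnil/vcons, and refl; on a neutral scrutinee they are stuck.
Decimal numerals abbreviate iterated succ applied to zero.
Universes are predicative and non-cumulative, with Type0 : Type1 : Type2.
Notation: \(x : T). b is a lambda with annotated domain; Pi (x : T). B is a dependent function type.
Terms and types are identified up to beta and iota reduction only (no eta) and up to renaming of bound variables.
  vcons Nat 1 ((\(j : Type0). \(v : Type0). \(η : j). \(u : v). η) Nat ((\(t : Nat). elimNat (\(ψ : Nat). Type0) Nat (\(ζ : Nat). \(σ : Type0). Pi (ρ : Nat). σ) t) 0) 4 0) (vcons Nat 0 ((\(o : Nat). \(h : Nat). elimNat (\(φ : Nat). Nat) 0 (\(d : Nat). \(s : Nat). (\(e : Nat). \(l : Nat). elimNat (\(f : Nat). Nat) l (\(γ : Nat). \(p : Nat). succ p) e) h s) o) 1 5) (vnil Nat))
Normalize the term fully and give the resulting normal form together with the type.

normal form:
  vcons Nat 1 4 (vcons Nat 0 5 (vnil Nat))
inferred type:
  Vec Nat 2
observation: 28 normal-order steps separate the term from its normal form.


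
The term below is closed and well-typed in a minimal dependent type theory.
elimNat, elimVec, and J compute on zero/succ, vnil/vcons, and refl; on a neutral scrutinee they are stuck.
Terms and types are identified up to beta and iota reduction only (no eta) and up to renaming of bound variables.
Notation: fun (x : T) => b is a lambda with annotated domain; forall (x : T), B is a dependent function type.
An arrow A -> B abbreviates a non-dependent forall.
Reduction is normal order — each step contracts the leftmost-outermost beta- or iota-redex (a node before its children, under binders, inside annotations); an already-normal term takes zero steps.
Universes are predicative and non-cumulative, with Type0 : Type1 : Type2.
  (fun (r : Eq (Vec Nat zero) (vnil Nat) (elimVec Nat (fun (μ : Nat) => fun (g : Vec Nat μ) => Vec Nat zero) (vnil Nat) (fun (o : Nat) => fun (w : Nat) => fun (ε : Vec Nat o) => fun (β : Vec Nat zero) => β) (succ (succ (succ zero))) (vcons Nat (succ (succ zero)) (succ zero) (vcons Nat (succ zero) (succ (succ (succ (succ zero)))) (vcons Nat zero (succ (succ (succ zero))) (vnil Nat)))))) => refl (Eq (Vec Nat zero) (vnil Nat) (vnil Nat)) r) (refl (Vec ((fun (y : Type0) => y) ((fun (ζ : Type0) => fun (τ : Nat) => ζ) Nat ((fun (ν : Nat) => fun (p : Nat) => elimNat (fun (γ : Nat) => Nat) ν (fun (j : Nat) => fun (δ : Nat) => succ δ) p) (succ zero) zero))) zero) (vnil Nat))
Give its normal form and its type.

resulting normal form:
  refl (Eq (Vec Nat zero) (vnil Nat) (vnil Nat)) (refl (Vec Nat zero) (vnil Nat))
type:
  Eq (Eq (Vec Nat zero) (vnil Nat) (vnil Nat)) (refl (Vec Nat zero) (vnil Nat)) (refl (Vec Nat zero) (vnil Nat))


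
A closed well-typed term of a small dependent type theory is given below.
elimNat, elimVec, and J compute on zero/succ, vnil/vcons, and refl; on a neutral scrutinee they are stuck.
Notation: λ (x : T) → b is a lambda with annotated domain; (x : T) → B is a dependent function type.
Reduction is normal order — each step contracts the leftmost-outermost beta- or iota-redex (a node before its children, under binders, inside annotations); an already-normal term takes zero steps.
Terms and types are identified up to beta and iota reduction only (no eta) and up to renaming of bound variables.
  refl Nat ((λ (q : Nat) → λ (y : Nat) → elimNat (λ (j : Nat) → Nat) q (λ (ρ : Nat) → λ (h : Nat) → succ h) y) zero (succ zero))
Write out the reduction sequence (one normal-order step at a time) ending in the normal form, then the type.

normal-order reduction sequence:
  refl Nat ((λ (q : Nat) → λ (y : Nat) → elimNat (λ (j : Nat) → Nat) q (λ (ρ : Nat) → λ (h : Nat) → succ h) y) zero (succ zero))
  ~> refl Nat ((λ (q : Nat) → elimNat (λ (y : Nat) → Nat) zero (λ (j : Nat) → λ (ρ : Nat) → succ ρ) q) (succ zero))
  ~> refl Nat (elimNat (λ (q : Nat) → Nat) zero (λ (y : Nat) → λ (j : Nat) → succ j) (succ zero))
  ~> refl Nat ((λ (q : Nat) → λ (y : Nat) → succ y) zero (elimNat (λ (j : Nat) → Nat) zero (λ (ρ : Nat) → λ (h : Nat) → succ h) zero))
  ~> refl Nat ((λ (q : Nat) → succ q) (elimNat (λ (y : Nat) → Nat) zero (λ (j : Nat) → λ (ρ : Nat) → succ ρ) zero))
  ~> refl Nat (succ (elimNat (λ (q : Nat) → Nat) zero (λ (y : Nat) → λ (j : Nat) → succ j) zero))
  ~> refl Nat (succ zero)
type:
  Eq Nat (succ zero) (succ zero)


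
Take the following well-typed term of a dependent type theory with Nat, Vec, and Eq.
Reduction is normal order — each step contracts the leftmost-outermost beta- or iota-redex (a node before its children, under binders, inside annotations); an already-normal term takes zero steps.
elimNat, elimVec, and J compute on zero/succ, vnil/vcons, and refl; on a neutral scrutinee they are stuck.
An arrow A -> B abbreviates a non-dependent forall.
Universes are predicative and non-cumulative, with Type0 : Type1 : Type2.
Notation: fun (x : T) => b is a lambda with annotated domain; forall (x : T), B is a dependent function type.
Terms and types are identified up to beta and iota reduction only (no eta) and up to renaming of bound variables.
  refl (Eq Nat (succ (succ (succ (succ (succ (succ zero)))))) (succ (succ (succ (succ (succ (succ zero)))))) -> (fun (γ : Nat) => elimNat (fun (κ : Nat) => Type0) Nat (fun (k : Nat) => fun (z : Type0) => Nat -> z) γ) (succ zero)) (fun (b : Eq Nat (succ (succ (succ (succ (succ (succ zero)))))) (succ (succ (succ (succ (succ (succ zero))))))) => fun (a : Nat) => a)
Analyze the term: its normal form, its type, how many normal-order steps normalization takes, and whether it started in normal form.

reduced normal form:
  refl (Eq Nat (succ (succ (succ (succ (succ (succ zero)))))) (succ (succ (succ (succ (succ (succ zero)))))) -> Nat -> Nat) (fun (γ : Eq Nat (succ (succ (succ (succ (succ (succ zero)))))) (succ (succ (succ (succ (succ (succ zero))))))) => fun (κ : Nat) => κ)
inferred type:
  Eq (Eq Nat (succ (succ (succ (succ (succ (succ zero)))))) (succ (succ (succ (succ (succ (succ zero)))))) -> Nat -> Nat) (fun (γ : Eq Nat (succ (succ (succ (succ (succ (succ zero)))))) (succ (succ (succ (succ (succ (succ zero))))))) => fun (κ : Nat) => κ) (fun (k : Eq Nat (succ (succ (succ (succ (succ (succ zero)))))) (succ (succ (succ (succ (succ (succ zero))))))) => fun (z : Nat) => z)
reduction steps (normal order): 5
term was already normal: no
first redex: a beta-redex


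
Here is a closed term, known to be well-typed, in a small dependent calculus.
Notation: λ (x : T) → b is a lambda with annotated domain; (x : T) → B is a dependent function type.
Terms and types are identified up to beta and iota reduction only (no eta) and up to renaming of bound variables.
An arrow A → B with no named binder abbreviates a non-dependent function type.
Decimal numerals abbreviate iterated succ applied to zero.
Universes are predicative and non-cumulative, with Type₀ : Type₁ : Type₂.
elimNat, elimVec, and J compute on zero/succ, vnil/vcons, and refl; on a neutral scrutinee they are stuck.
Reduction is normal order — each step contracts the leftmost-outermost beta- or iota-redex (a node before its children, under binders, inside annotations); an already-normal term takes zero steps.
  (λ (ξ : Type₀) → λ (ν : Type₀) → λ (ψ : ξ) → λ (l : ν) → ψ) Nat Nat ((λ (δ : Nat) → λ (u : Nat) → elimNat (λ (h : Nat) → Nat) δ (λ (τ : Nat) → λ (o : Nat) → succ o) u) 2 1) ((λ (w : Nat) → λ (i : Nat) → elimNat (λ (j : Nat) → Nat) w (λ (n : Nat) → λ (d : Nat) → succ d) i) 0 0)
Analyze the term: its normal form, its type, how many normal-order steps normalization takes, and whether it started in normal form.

reduced normal form:
  3
the term's type:
  Nat
steps to reach normal form (normal order): 10
term was already normal: no
first redex: a beta-redex


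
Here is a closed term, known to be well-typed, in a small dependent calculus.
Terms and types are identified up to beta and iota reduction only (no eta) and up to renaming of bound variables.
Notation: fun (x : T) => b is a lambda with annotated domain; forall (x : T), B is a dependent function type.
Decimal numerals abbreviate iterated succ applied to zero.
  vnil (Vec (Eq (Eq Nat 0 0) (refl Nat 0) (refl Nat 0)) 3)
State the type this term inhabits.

inferred type:
  Vec (Vec (Eq (Eq Nat 0 0) (refl Nat 0) (refl Nat 0)) 3) 0


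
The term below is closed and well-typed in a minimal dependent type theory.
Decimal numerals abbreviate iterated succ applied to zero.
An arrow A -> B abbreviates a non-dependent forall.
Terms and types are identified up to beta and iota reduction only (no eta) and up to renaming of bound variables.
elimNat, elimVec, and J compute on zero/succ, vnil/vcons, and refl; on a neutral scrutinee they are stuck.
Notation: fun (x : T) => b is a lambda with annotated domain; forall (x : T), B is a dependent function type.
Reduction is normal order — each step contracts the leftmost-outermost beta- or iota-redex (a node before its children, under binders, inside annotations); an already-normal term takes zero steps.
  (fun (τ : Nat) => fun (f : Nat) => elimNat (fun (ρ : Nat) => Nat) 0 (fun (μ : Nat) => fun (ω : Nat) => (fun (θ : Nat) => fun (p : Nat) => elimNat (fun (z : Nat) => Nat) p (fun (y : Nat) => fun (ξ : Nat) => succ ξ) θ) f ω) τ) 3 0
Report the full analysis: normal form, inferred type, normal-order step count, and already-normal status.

normal form:
  0
type:
  Nat
steps to reach normal form (normal order): 21
started in normal form: no
first contracted redex: a beta-redex


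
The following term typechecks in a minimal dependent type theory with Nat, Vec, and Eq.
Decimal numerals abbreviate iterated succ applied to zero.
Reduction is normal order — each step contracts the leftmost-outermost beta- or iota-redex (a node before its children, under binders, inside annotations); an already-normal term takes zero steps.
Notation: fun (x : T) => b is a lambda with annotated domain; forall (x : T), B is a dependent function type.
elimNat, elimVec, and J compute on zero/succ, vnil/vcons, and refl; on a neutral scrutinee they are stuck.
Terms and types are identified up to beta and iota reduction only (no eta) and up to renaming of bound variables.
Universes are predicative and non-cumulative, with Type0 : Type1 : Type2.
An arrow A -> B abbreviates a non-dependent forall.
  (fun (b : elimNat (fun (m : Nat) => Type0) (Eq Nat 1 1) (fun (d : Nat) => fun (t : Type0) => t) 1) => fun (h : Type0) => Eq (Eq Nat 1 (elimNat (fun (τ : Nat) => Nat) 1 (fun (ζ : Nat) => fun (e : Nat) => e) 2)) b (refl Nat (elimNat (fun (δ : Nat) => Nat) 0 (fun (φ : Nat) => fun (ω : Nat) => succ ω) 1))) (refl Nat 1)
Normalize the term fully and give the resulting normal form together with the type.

reduced normal form:
  fun (b : Type0) => Eq (Eq Nat 1 1) (refl Nat 1) (refl Nat 1)
type:
  Type0 -> Type0


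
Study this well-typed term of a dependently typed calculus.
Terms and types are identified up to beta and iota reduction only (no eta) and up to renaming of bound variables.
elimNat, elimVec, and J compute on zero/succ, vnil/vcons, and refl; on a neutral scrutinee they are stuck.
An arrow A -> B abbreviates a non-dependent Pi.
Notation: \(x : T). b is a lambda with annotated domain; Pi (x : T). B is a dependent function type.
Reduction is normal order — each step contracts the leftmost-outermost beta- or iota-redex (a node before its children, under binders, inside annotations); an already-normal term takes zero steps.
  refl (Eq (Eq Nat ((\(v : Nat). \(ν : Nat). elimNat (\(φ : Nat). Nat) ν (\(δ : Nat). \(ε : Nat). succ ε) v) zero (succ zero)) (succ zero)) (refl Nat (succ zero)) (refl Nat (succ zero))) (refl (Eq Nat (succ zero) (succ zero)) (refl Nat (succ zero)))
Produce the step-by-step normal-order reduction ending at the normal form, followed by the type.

normal-order reduction sequence:
  refl (Eq (Eq Nat ((\(v : Nat). \(ν : Nat). elimNat (\(φ : Nat). Nat) ν (\(δ : Nat). \(ε : Nat). succ ε) v) zero (succ zero)) (succ zero)) (refl Nat (succ zero)) (refl Nat (succ zero))) (refl (Eq Nat (succ zero) (succ zero)) (refl Nat (succ zero)))
  ~> refl (Eq (Eq Nat ((\(v : Nat). elimNat (\(ν : Nat). Nat) v (\(φ : Nat). \(δ : Nat). succ δ) zero) (succ zero)) (succ zero)) (refl Nat (succ zero)) (refl Nat (succ zero))) (refl (Eq Nat (succ zero) (succ zero)) (refl Nat (succ zero)))
  ~> refl (Eq (Eq Nat (elimNat (\(v : Nat). Nat) (succ zero) (\(ν : Nat). \(φ : Nat). succ φ) zero) (succ zero)) (refl Nat (succ zero)) (refl Nat (succ zero))) (refl (Eq Nat (succ zero) (succ zero)) (refl Nat (succ zero)))
  ~> refl (Eq (Eq Nat (succ zero) (succ zero)) (refl Nat (succ zero)) (refl Nat (succ zero))) (refl (Eq Nat (succ zero) (succ zero)) (refl Nat (succ zero)))
inferred type:
  Eq (Eq (Eq Nat (succ zero) (succ zero)) (refl Nat (succ zero)) (refl Nat (succ zero))) (refl (Eq Nat (succ zero) (succ zero)) (refl Nat (succ zero))) (refl (Eq Nat (succ zero) (succ zero)) (refl Nat (succ zero)))


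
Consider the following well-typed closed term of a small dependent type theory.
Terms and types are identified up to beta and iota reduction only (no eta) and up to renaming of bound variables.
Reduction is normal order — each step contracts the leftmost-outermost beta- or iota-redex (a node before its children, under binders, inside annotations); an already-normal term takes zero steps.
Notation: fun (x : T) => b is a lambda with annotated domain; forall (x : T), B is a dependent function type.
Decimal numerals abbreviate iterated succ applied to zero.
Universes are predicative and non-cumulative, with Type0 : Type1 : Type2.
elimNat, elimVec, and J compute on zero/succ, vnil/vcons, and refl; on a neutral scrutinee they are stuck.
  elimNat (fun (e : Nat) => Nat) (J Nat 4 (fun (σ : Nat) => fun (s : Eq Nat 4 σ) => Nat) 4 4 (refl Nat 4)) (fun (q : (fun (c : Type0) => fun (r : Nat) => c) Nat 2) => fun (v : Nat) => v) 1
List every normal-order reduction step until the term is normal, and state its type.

reduction (normal order):
  elimNat (fun (e : Nat) => Nat) (J Nat 4 (fun (σ : Nat) => fun (s : Eq Nat 4 σ) => Nat) 4 4 (refl Nat 4)) (fun (q : (fun (c : Type0) => fun (r : Nat) => c) Nat 2) => fun (v : Nat) => v) 1
  ~> (fun (e : (fun (σ : Type0) => fun (s : Nat) => σ) Nat 2) => fun (q : Nat) => q) 0 (elimNat (fun (c : Nat) => Nat) (J Nat 4 (fun (r : Nat) => fun (v : Eq Nat 4 r) => Nat) 4 4 (refl Nat 4)) (fun (δ : (fun (ω : Type0) => fun (i : Nat) => ω) Nat 2) => fun (β : Nat) => β) 0)
  ~> (fun (e : Nat) => e) (elimNat (fun (σ : Nat) => Nat) (J Nat 4 (fun (s : Nat) => fun (q : Eq Nat 4 s) => Nat) 4 4 (refl Nat 4)) (fun (c : (fun (r : Type0) => fun (v : Nat) => r) Nat 2) => fun (δ : Nat) => δ) 0)
  ~> elimNat (fun (e : Nat) => Nat) (J Nat 4 (fun (σ : Nat) => fun (s : Eq Nat 4 σ) => Nat) 4 4 (refl Nat 4)) (fun (q : (fun (c : Type0) => fun (r : Nat) => c) Nat 2) => fun (v : Nat) => v) 0
  ~> J Nat 4 (fun (e : Nat) => fun (σ : Eq Nat 4 e) => Nat) 4 4 (refl Nat 4)
  ~> 4
the term's type:
  Nat


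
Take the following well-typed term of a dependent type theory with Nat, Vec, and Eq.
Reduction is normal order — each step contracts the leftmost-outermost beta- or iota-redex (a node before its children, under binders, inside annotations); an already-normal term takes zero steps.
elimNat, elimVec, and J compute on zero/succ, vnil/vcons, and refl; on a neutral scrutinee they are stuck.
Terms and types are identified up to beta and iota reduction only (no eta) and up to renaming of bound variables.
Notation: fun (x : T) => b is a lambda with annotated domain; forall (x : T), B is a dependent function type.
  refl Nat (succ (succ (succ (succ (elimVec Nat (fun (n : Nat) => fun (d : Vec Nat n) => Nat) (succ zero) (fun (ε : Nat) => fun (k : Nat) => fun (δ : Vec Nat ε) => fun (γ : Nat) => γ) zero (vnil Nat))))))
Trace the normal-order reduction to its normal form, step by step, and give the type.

reduction (normal order):
  refl Nat (succ (succ (succ (succ (elimVec Nat (fun (n : Nat) => fun (d : Vec Nat n) => Nat) (succ zero) (fun (ε : Nat) => fun (k : Nat) => fun (δ : Vec Nat ε) => fun (γ : Nat) => γ) zero (vnil Nat))))))
  ~> refl Nat (succ (succ (succ (succ (succ zero)))))
type:
  Eq Nat (succ (succ (succ (succ (succ zero))))) (succ (succ (succ (succ (succ zero)))))
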